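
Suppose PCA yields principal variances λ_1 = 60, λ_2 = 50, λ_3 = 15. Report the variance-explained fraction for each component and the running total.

Step 1 — total variance = trace(Sigma) = Σ λ_i = 60 + 50 + 15 = 125.

Step 2 — fraction explained by component i = λ_i / Σ λ:
  PC1: 60/125 = 0.48
  PC2: 50/125 = 0.4
  PC3: 15/125 = 0.12

Step 3 — cumulative fraction after k components = (λ_1 + ... + λ_k) / Σ λ:
  k = 1: 60/125 = 0.48
  k = 2: (60 + 50)/125 = 110/125 = 0.88
  k = 3: (60 + 50 + 15)/125 = 125/125 = 1

Summary (fraction, with percent):

explained: PC1 0.48 (48%), PC2 0.4 (40%), PC3 0.12 (12%);  cumulative: 0.48, 0.88, 1


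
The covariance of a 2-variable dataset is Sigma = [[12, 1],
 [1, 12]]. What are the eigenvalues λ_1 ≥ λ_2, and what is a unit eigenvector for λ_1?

Step 1 — characteristic polynomial of 2×2 Sigma:
  det(Sigma - λI) = λ² - trace · λ + det = 0.
  trace = 12 + 12 = 24, det = 12·12 - (1)² = 143.
Step 2 — discriminant:
  Δ = trace² - 4·det = 576 - 572 = 4.
Step 3 — eigenvalues:
  λ = (trace ± √Δ)/2 = (24 ± 2)/2,
  λ_1 = 13,  λ_2 = 11.

Step 4 — unit eigenvector for λ_1: solve (Sigma - λ_1 I)v = 0. First row:
  (12 - 13)·v_x + (1)·v_y = 0, i.e. (-1)·v_x + (1)·v_y = 0,
  so v ∝ (b, λ_1 - a) = (1, 1) = u.
  ||u|| = √((1)² + (1)²) = √(2) ≈ 1.4142,
  v_1 = u/||u|| ≈ (0.7071, 0.7071) (||v_1|| = 1).

λ_1 = 13,  λ_2 = 11;  v_1 ≈ (0.7071, 0.7071)


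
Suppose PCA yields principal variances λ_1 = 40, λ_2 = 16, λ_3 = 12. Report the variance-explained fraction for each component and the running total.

Step 1 — total variance = trace(Sigma) = Σ λ_i = 40 + 16 + 12 = 68.

Step 2 — fraction explained by component i = λ_i / Σ λ:
  PC1: 40/68 = 0.5882
  PC2: 16/68 = 0.2353
  PC3: 12/68 = 0.1765

Step 3 — cumulative fraction after k components = (λ_1 + ... + λ_k) / Σ λ:
  k = 1: 40/68 = 0.5882
  k = 2: (40 + 16)/68 = 56/68 = 0.8235
  k = 3: (40 + 16 + 12)/68 = 68/68 = 1

Summary (fraction, with percent):

explained: PC1 0.5882 (58.82%), PC2 0.2353 (23.53%), PC3 0.1765 (17.65%);  cumulative: 0.5882, 0.8235, 1


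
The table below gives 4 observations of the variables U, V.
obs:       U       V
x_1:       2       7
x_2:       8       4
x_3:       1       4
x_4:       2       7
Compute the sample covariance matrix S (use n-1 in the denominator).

Step 1 — column means:
  mean(U) = (2 + 8 + 1 + 2) / 4 = 13/4 = 3.25
  mean(V) = (7 + 4 + 4 + 7) / 4 = 22/4 = 5.5

Step 2 — sample covariance S[i,j] = (1/(n-1)) · Σ_k (x_{k,i} - mean_i) · (x_{k,j} - mean_j), with n-1 = 3.
  S[U,U] = ((-1.25)·(-1.25) + (4.75)·(4.75) + (-2.25)·(-2.25) + (-1.25)·(-1.25)) / 3 = 30.75/3 = 10.25
  S[U,V] = ((-1.25)·(1.5) + (4.75)·(-1.5) + (-2.25)·(-1.5) + (-1.25)·(1.5)) / 3 = -7.5/3 = -2.5
  S[V,V] = ((1.5)·(1.5) + (-1.5)·(-1.5) + (-1.5)·(-1.5) + (1.5)·(1.5)) / 3 = 9/3 = 3

S is symmetric (S[j,i] = S[i,j]). Assembling:

S = [[10.25, -2.5],
 [-2.5, 3]]


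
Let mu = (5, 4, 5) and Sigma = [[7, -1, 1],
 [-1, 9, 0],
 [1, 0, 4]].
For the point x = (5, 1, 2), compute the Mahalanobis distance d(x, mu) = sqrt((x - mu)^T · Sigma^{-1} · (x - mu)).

Step 1 — centre the observation: (x - mu) = (0, -3, -3).

Step 2 — invert Sigma (cofactor / det for 3×3, or solve directly):
  Sigma^{-1} = [[0.1506, 0.0167, -0.0377],
 [0.0167, 0.113, -0.0042],
 [-0.0377, -0.0042, 0.2594]].

Step 3 — form the quadratic (x - mu)^T · Sigma^{-1} · (x - mu):
  Sigma^{-1} · (x - mu) = (0.0628, -0.3264, -0.7657).
  (x - mu)^T · [Sigma^{-1} · (x - mu)] = (0)·(0.0628) + (-3)·(-0.3264) + (-3)·(-0.7657) = 3.2762.

Step 4 — take square root: d = √(3.2762) ≈ 1.81.

d(x, mu) = √(3.2762) ≈ 1.81


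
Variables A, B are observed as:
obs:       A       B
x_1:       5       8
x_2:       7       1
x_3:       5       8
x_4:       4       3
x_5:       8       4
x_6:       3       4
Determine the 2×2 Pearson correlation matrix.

Step 1 — column means:
  mean(A) = (5 + 7 + 5 + 4 + 8 + 3) / 6 = 32/6 = 5.3333
  mean(B) = (8 + 1 + 8 + 3 + 4 + 4) / 6 = 28/6 = 4.6667

Step 2 — sample variances and covariances s[i,j] = (1/(n-1)) · Σ_k (x_{k,i} - mean_i) · (x_{k,j} - mean_j), with n-1 = 5:
  s[A,A] = ((-0.3333)·(-0.3333) + (1.6667)·(1.6667) + (-0.3333)·(-0.3333) + (-1.3333)·(-1.3333) + (2.6667)·(2.6667) + (-2.3333)·(-2.3333)) / 5 = 17.3333/5 = 3.4667
  s[A,B] = ((-0.3333)·(3.3333) + (1.6667)·(-3.6667) + (-0.3333)·(3.3333) + (-1.3333)·(-1.6667) + (2.6667)·(-0.6667) + (-2.3333)·(-0.6667)) / 5 = -6.3333/5 = -1.2667
  s[B,B] = ((3.3333)·(3.3333) + (-3.6667)·(-3.6667) + (3.3333)·(3.3333) + (-1.6667)·(-1.6667) + (-0.6667)·(-0.6667) + (-0.6667)·(-0.6667)) / 5 = 39.3333/5 = 7.8667
  Sample standard deviations s_i = √(s[i,i]):
  s(A) = √(3.4667) = 1.8619
  s(B) = √(7.8667) = 2.8048

Step 3 — r_{ij} = s_{ij} / (s_i · s_j):
  r[A,A] = 1 (diagonal).
  r[A,B] = -1.2667 / (1.8619 · 2.8048) = -1.2667 / 5.2222 = -0.2426
  r[B,B] = 1 (diagonal).

R is symmetric with unit diagonal. Assembling:

R = [[1, -0.2426],
 [-0.2426, 1]]


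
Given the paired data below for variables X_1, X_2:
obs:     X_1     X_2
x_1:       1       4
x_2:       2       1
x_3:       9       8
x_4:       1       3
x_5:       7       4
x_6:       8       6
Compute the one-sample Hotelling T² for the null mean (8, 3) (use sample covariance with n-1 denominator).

Step 1 — sample mean vector:
  mean(X_1) = (1 + 2 + 9 + 1 + 7 + 8) / 6 = 28/6 = 4.6667
  mean(X_2) = (4 + 1 + 8 + 3 + 4 + 6) / 6 = 26/6 = 4.3333
  x̄ = (4.6667, 4.3333),  deviation x̄ - mu_0 = (4.6667, 4.3333) - (8, 3) = (-3.3333, 1.3333).

Step 2 — sample covariance matrix, S[i,j] = (1/(n-1)) · Σ_k (x_{k,i} - mean_i) · (x_{k,j} - mean_j), divisor n-1 = 5:
  S[X_1,X_1] = ((-3.6667)·(-3.6667) + (-2.6667)·(-2.6667) + (4.3333)·(4.3333) + (-3.6667)·(-3.6667) + (2.3333)·(2.3333) + (3.3333)·(3.3333)) / 5 = 69.3333/5 = 13.8667
  S[X_1,X_2] = ((-3.6667)·(-0.3333) + (-2.6667)·(-3.3333) + (4.3333)·(3.6667) + (-3.6667)·(-1.3333) + (2.3333)·(-0.3333) + (3.3333)·(1.6667)) / 5 = 35.6667/5 = 7.1333
  S[X_2,X_2] = ((-0.3333)·(-0.3333) + (-3.3333)·(-3.3333) + (3.6667)·(3.6667) + (-1.3333)·(-1.3333) + (-0.3333)·(-0.3333) + (1.6667)·(1.6667)) / 5 = 29.3333/5 = 5.8667
  S = [[13.8667, 7.1333],
 [7.1333, 5.8667]].

Step 3 — invert S. det(S) = 13.8667·5.8667 - (7.1333)² = 30.4667.
  S^{-1} = (1/det) · [[d, -b], [-b, a]] = [[0.1926, -0.2341],
 [-0.2341, 0.4551]].

Step 4 — quadratic form (x̄ - mu_0)^T · S^{-1} · (x̄ - mu_0):
  S^{-1} · (x̄ - mu_0) = (-0.954, 1.3873),
  (x̄ - mu_0)^T · [...] = (-3.3333)·(-0.954) + (1.3333)·(1.3873) = 5.0299.

Step 5 — scale by n: T² = 6 · 5.0299 = 30.1794.

T² ≈ 30.1794


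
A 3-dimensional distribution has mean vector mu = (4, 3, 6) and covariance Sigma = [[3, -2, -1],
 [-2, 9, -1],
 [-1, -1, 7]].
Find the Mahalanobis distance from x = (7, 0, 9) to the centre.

Step 1 — centre the observation: (x - mu) = (3, -3, 3).

Step 2 — invert Sigma (cofactor / det for 3×3, or solve directly):
  Sigma^{-1} = [[0.4276, 0.1034, 0.0759],
 [0.1034, 0.1379, 0.0345],
 [0.0759, 0.0345, 0.1586]].

Step 3 — form the quadratic (x - mu)^T · Sigma^{-1} · (x - mu):
  Sigma^{-1} · (x - mu) = (1.2, 0, 0.6).
  (x - mu)^T · [Sigma^{-1} · (x - mu)] = (3)·(1.2) + (-3)·(0) + (3)·(0.6) = 5.4.

Step 4 — take square root: d = √(5.4) ≈ 2.3238.

d(x, mu) = √(5.4) ≈ 2.3238


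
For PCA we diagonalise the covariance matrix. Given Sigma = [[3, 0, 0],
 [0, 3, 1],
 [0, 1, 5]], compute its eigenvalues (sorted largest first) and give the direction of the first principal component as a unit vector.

Step 1 — characteristic polynomial p(λ) = det(λI - Sigma) = λ³ - tr·λ² + c_1·λ - det, where tr = trace, c_1 = sum of the principal 2×2 minors, det = det(Sigma):
  tr = 3 + 3 + 5 = 11,
  c_1 = (3·3 - (0)²) + (3·5 - (0)²) + (3·5 - (1)²) = 9 + 15 + 14 = 38,
  det = 3·(3·5 - (1)²) - (0)·((0)·5 - (1)·(0)) + (0)·((0)·(1) - 3·(0)) = 3·(14) - (0)·(0) + (0)·(0) = 42.
  So p(λ) = λ³ - 11λ² + 38λ - 42.
Step 2 — look for an integer root (rational root theorem: any rational root is an integer divisor of 42). Testing λ = 3:
  p(3) = 27 - 99 + 114 - 42 = 0  ✓
  Dividing out (λ - 3): p(λ) = (λ - 3)(λ² - 8λ + 14).
Step 3 — remaining eigenvalues from the quadratic λ² - 8λ + 14 = 0:
  Δ = 8² - 4·14 = 64 - 56 = 8,  λ = (8 ± √8)/2 = (8 ± 2.8284)/2 ≈ 5.4142 or 2.5858.
  Sorted: λ_1 = 5.4142,  λ_2 = 3,  λ_3 = 2.5858  (check: sum = 11 = tr ✓).

Step 4 — unit eigenvector for λ_1 ≈ 5.4142: v spans the null space of (Sigma - λ_1 I), whose rows are
  r_1 = (-2.4142, 0, 0),  r_2 = (0, -2.4142, 1),  r_3 = (0, 1, -0.4142).
  v is orthogonal to every row, so take v ∝ r_1 × r_2 = ((0)·(1) - (0)·(-2.4142), (0)·(0) - (-2.4142)·(1), (-2.4142)·(-2.4142) - (0)·(0)) ≈ (0, 2.4142, 5.8284).
  Let u = (0, 2.4142, 5.8284).
  ||u|| = √((0)² + (2.4142)² + (5.8284)²) = √(39.799) ≈ 6.3086,  v_1 = u/||u|| ≈ (0, 0.3827, 0.9239) (||v_1|| = 1).

λ_1 = 5.4142,  λ_2 = 3,  λ_3 = 2.5858;  v_1 ≈ (0, 0.3827, 0.9239)


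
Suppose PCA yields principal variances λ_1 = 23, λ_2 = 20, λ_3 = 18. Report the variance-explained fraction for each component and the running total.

Step 1 — total variance = trace(Sigma) = Σ λ_i = 23 + 20 + 18 = 61.

Step 2 — fraction explained by component i = λ_i / Σ λ:
  PC1: 23/61 = 0.377
  PC2: 20/61 = 0.3279
  PC3: 18/61 = 0.2951

Step 3 — cumulative fraction after k components = (λ_1 + ... + λ_k) / Σ λ:
  k = 1: 23/61 = 0.377
  k = 2: (23 + 20)/61 = 43/61 = 0.7049
  k = 3: (23 + 20 + 18)/61 = 61/61 = 1

Summary (fraction, with percent):

explained: PC1 0.377 (37.7%), PC2 0.3279 (32.79%), PC3 0.2951 (29.51%);  cumulative: 0.377, 0.7049, 1


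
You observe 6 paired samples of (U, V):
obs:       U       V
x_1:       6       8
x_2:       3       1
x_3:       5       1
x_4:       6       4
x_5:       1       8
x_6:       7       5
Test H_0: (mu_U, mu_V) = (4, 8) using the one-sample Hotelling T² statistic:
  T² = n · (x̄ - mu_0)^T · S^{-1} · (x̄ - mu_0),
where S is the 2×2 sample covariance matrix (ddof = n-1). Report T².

Step 1 — sample mean vector:
  mean(U) = (6 + 3 + 5 + 6 + 1 + 7) / 6 = 28/6 = 4.6667
  mean(V) = (8 + 1 + 1 + 4 + 8 + 5) / 6 = 27/6 = 4.5
  x̄ = (4.6667, 4.5),  deviation x̄ - mu_0 = (4.6667, 4.5) - (4, 8) = (0.6667, -3.5).

Step 2 — sample covariance matrix, S[i,j] = (1/(n-1)) · Σ_k (x_{k,i} - mean_i) · (x_{k,j} - mean_j), divisor n-1 = 5:
  S[U,U] = ((1.3333)·(1.3333) + (-1.6667)·(-1.6667) + (0.3333)·(0.3333) + (1.3333)·(1.3333) + (-3.6667)·(-3.6667) + (2.3333)·(2.3333)) / 5 = 25.3333/5 = 5.0667
  S[U,V] = ((1.3333)·(3.5) + (-1.6667)·(-3.5) + (0.3333)·(-3.5) + (1.3333)·(-0.5) + (-3.6667)·(3.5) + (2.3333)·(0.5)) / 5 = -3/5 = -0.6
  S[V,V] = ((3.5)·(3.5) + (-3.5)·(-3.5) + (-3.5)·(-3.5) + (-0.5)·(-0.5) + (3.5)·(3.5) + (0.5)·(0.5)) / 5 = 49.5/5 = 9.9
  S = [[5.0667, -0.6],
 [-0.6, 9.9]].

Step 3 — invert S. det(S) = 5.0667·9.9 - (-0.6)² = 49.8.
  S^{-1} = (1/det) · [[d, -b], [-b, a]] = [[0.1988, 0.012],
 [0.012, 0.1017]].

Step 4 — quadratic form (x̄ - mu_0)^T · S^{-1} · (x̄ - mu_0):
  S^{-1} · (x̄ - mu_0) = (0.0904, -0.3481),
  (x̄ - mu_0)^T · [...] = (0.6667)·(0.0904) + (-3.5)·(-0.3481) = 1.2784.

Step 5 — scale by n: T² = 6 · 1.2784 = 7.6707.

T² ≈ 7.6707


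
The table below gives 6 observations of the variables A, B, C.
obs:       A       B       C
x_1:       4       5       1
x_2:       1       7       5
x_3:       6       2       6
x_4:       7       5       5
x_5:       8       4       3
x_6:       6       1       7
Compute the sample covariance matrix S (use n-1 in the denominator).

Step 1 — column means:
  mean(A) = (4 + 1 + 6 + 7 + 8 + 6) / 6 = 32/6 = 5.3333
  mean(B) = (5 + 7 + 2 + 5 + 4 + 1) / 6 = 24/6 = 4
  mean(C) = (1 + 5 + 6 + 5 + 3 + 7) / 6 = 27/6 = 4.5

Step 2 — sample covariance S[i,j] = (1/(n-1)) · Σ_k (x_{k,i} - mean_i) · (x_{k,j} - mean_j), with n-1 = 5.
  S[A,A] = ((-1.3333)·(-1.3333) + (-4.3333)·(-4.3333) + (0.6667)·(0.6667) + (1.6667)·(1.6667) + (2.6667)·(2.6667) + (0.6667)·(0.6667)) / 5 = 31.3333/5 = 6.2667
  S[A,B] = ((-1.3333)·(1) + (-4.3333)·(3) + (0.6667)·(-2) + (1.6667)·(1) + (2.6667)·(0) + (0.6667)·(-3)) / 5 = -16/5 = -3.2
  S[A,C] = ((-1.3333)·(-3.5) + (-4.3333)·(0.5) + (0.6667)·(1.5) + (1.6667)·(0.5) + (2.6667)·(-1.5) + (0.6667)·(2.5)) / 5 = 2/5 = 0.4
  S[B,B] = ((1)·(1) + (3)·(3) + (-2)·(-2) + (1)·(1) + (0)·(0) + (-3)·(-3)) / 5 = 24/5 = 4.8
  S[B,C] = ((1)·(-3.5) + (3)·(0.5) + (-2)·(1.5) + (1)·(0.5) + (0)·(-1.5) + (-3)·(2.5)) / 5 = -12/5 = -2.4
  S[C,C] = ((-3.5)·(-3.5) + (0.5)·(0.5) + (1.5)·(1.5) + (0.5)·(0.5) + (-1.5)·(-1.5) + (2.5)·(2.5)) / 5 = 23.5/5 = 4.7

S is symmetric (S[j,i] = S[i,j]). Assembling:

S = [[6.2667, -3.2, 0.4],
 [-3.2, 4.8, -2.4],
 [0.4, -2.4, 4.7]]


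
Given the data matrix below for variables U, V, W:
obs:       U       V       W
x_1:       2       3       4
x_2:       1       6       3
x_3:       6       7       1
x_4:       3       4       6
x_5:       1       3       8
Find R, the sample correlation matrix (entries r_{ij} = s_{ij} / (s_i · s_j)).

Step 1 — column means:
  mean(U) = (2 + 1 + 6 + 3 + 1) / 5 = 13/5 = 2.6
  mean(V) = (3 + 6 + 7 + 4 + 3) / 5 = 23/5 = 4.6
  mean(W) = (4 + 3 + 1 + 6 + 8) / 5 = 22/5 = 4.4

Step 2 — sample variances and covariances s[i,j] = (1/(n-1)) · Σ_k (x_{k,i} - mean_i) · (x_{k,j} - mean_j), with n-1 = 4:
  s[U,U] = ((-0.6)·(-0.6) + (-1.6)·(-1.6) + (3.4)·(3.4) + (0.4)·(0.4) + (-1.6)·(-1.6)) / 4 = 17.2/4 = 4.3
  s[U,V] = ((-0.6)·(-1.6) + (-1.6)·(1.4) + (3.4)·(2.4) + (0.4)·(-0.6) + (-1.6)·(-1.6)) / 4 = 9.2/4 = 2.3
  s[U,W] = ((-0.6)·(-0.4) + (-1.6)·(-1.4) + (3.4)·(-3.4) + (0.4)·(1.6) + (-1.6)·(3.6)) / 4 = -14.2/4 = -3.55
  s[V,V] = ((-1.6)·(-1.6) + (1.4)·(1.4) + (2.4)·(2.4) + (-0.6)·(-0.6) + (-1.6)·(-1.6)) / 4 = 13.2/4 = 3.3
  s[V,W] = ((-1.6)·(-0.4) + (1.4)·(-1.4) + (2.4)·(-3.4) + (-0.6)·(1.6) + (-1.6)·(3.6)) / 4 = -16.2/4 = -4.05
  s[W,W] = ((-0.4)·(-0.4) + (-1.4)·(-1.4) + (-3.4)·(-3.4) + (1.6)·(1.6) + (3.6)·(3.6)) / 4 = 29.2/4 = 7.3
  Sample standard deviations s_i = √(s[i,i]):
  s(U) = √(4.3) = 2.0736
  s(V) = √(3.3) = 1.8166
  s(W) = √(7.3) = 2.7019

Step 3 — r_{ij} = s_{ij} / (s_i · s_j):
  r[U,U] = 1 (diagonal).
  r[U,V] = 2.3 / (2.0736 · 1.8166) = 2.3 / 3.767 = 0.6106
  r[U,W] = -3.55 / (2.0736 · 2.7019) = -3.55 / 5.6027 = -0.6336
  r[V,V] = 1 (diagonal).
  r[V,W] = -4.05 / (1.8166 · 2.7019) = -4.05 / 4.9082 = -0.8252
  r[W,W] = 1 (diagonal).

R is symmetric with unit diagonal. Assembling:

R = [[1, 0.6106, -0.6336],
 [0.6106, 1, -0.8252],
 [-0.6336, -0.8252, 1]]


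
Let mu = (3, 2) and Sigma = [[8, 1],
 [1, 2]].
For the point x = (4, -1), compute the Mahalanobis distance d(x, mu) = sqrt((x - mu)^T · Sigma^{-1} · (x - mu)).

Step 1 — centre the observation: (x - mu) = (1, -3).

Step 2 — invert Sigma. det(Sigma) = 8·2 - (1)² = 15.
  Sigma^{-1} = (1/det) · [[d, -b], [-b, a]] = [[0.1333, -0.0667],
 [-0.0667, 0.5333]].

Step 3 — form the quadratic (x - mu)^T · Sigma^{-1} · (x - mu):
  Sigma^{-1} · (x - mu) = (0.3333, -1.6667).
  (x - mu)^T · [Sigma^{-1} · (x - mu)] = (1)·(0.3333) + (-3)·(-1.6667) = 5.3333.

Step 4 — take square root: d = √(5.3333) ≈ 2.3094.

d(x, mu) = √(5.3333) ≈ 2.3094


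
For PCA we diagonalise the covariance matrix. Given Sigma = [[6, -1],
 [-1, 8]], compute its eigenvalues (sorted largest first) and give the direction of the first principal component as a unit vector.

Step 1 — characteristic polynomial of 2×2 Sigma:
  det(Sigma - λI) = λ² - trace · λ + det = 0.
  trace = 6 + 8 = 14, det = 6·8 - (-1)² = 47.
Step 2 — discriminant:
  Δ = trace² - 4·det = 196 - 188 = 8.
Step 3 — eigenvalues:
  λ = (trace ± √Δ)/2 = (14 ± 2.8284)/2,
  λ_1 = 8.4142,  λ_2 = 5.5858.

Step 4 — unit eigenvector for λ_1: solve (Sigma - λ_1 I)v = 0. First row:
  (6 - 8.4142)·v_x + (-1)·v_y = 0, i.e. (-2.4142)·v_x + (-1)·v_y = 0,
  so v ∝ (b, λ_1 - a) = (-1, 2.4142); multiply by -1 so the first entry is positive: u = (1, -2.4142).
  ||u|| = √((1)² + (-2.4142)²) = √(6.8284) ≈ 2.6131,
  v_1 = u/||u|| ≈ (0.3827, -0.9239) (||v_1|| = 1).

λ_1 = 8.4142,  λ_2 = 5.5858;  v_1 ≈ (0.3827, -0.9239)


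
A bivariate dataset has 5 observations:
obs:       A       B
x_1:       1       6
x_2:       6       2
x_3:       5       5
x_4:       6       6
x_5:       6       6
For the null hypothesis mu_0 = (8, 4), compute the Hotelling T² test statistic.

Step 1 — sample mean vector:
  mean(A) = (1 + 6 + 5 + 6 + 6) / 5 = 24/5 = 4.8
  mean(B) = (6 + 2 + 5 + 6 + 6) / 5 = 25/5 = 5
  x̄ = (4.8, 5),  deviation x̄ - mu_0 = (4.8, 5) - (8, 4) = (-3.2, 1).

Step 2 — sample covariance matrix, S[i,j] = (1/(n-1)) · Σ_k (x_{k,i} - mean_i) · (x_{k,j} - mean_j), divisor n-1 = 4:
  S[A,A] = ((-3.8)·(-3.8) + (1.2)·(1.2) + (0.2)·(0.2) + (1.2)·(1.2) + (1.2)·(1.2)) / 4 = 18.8/4 = 4.7
  S[A,B] = ((-3.8)·(1) + (1.2)·(-3) + (0.2)·(0) + (1.2)·(1) + (1.2)·(1)) / 4 = -5/4 = -1.25
  S[B,B] = ((1)·(1) + (-3)·(-3) + (0)·(0) + (1)·(1) + (1)·(1)) / 4 = 12/4 = 3
  S = [[4.7, -1.25],
 [-1.25, 3]].

Step 3 — invert S. det(S) = 4.7·3 - (-1.25)² = 12.5375.
  S^{-1} = (1/det) · [[d, -b], [-b, a]] = [[0.2393, 0.0997],
 [0.0997, 0.3749]].

Step 4 — quadratic form (x̄ - mu_0)^T · S^{-1} · (x̄ - mu_0):
  S^{-1} · (x̄ - mu_0) = (-0.666, 0.0558),
  (x̄ - mu_0)^T · [...] = (-3.2)·(-0.666) + (1)·(0.0558) = 2.187.

Step 5 — scale by n: T² = 5 · 2.187 = 10.9352.

T² ≈ 10.9352


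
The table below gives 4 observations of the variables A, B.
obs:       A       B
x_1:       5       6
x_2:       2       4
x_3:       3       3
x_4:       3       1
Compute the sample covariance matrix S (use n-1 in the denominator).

Step 1 — column means:
  mean(A) = (5 + 2 + 3 + 3) / 4 = 13/4 = 3.25
  mean(B) = (6 + 4 + 3 + 1) / 4 = 14/4 = 3.5

Step 2 — sample covariance S[i,j] = (1/(n-1)) · Σ_k (x_{k,i} - mean_i) · (x_{k,j} - mean_j), with n-1 = 3.
  S[A,A] = ((1.75)·(1.75) + (-1.25)·(-1.25) + (-0.25)·(-0.25) + (-0.25)·(-0.25)) / 3 = 4.75/3 = 1.5833
  S[A,B] = ((1.75)·(2.5) + (-1.25)·(0.5) + (-0.25)·(-0.5) + (-0.25)·(-2.5)) / 3 = 4.5/3 = 1.5
  S[B,B] = ((2.5)·(2.5) + (0.5)·(0.5) + (-0.5)·(-0.5) + (-2.5)·(-2.5)) / 3 = 13/3 = 4.3333

S is symmetric (S[j,i] = S[i,j]). Assembling:

S = [[1.5833, 1.5],
 [1.5, 4.3333]]


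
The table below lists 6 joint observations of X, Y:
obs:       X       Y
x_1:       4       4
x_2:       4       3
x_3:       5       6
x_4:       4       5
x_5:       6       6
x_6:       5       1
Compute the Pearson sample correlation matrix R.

Step 1 — column means:
  mean(X) = (4 + 4 + 5 + 4 + 6 + 5) / 6 = 28/6 = 4.6667
  mean(Y) = (4 + 3 + 6 + 5 + 6 + 1) / 6 = 25/6 = 4.1667

Step 2 — sample variances and covariances s[i,j] = (1/(n-1)) · Σ_k (x_{k,i} - mean_i) · (x_{k,j} - mean_j), with n-1 = 5:
  s[X,X] = ((-0.6667)·(-0.6667) + (-0.6667)·(-0.6667) + (0.3333)·(0.3333) + (-0.6667)·(-0.6667) + (1.3333)·(1.3333) + (0.3333)·(0.3333)) / 5 = 3.3333/5 = 0.6667
  s[X,Y] = ((-0.6667)·(-0.1667) + (-0.6667)·(-1.1667) + (0.3333)·(1.8333) + (-0.6667)·(0.8333) + (1.3333)·(1.8333) + (0.3333)·(-3.1667)) / 5 = 2.3333/5 = 0.4667
  s[Y,Y] = ((-0.1667)·(-0.1667) + (-1.1667)·(-1.1667) + (1.8333)·(1.8333) + (0.8333)·(0.8333) + (1.8333)·(1.8333) + (-3.1667)·(-3.1667)) / 5 = 18.8333/5 = 3.7667
  Sample standard deviations s_i = √(s[i,i]):
  s(X) = √(0.6667) = 0.8165
  s(Y) = √(3.7667) = 1.9408

Step 3 — r_{ij} = s_{ij} / (s_i · s_j):
  r[X,X] = 1 (diagonal).
  r[X,Y] = 0.4667 / (0.8165 · 1.9408) = 0.4667 / 1.5846 = 0.2945
  r[Y,Y] = 1 (diagonal).

R is symmetric with unit diagonal. Assembling:

R = [[1, 0.2945],
 [0.2945, 1]]


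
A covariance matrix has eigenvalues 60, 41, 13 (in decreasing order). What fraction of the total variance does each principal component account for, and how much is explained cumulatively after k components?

Step 1 — total variance = trace(Sigma) = Σ λ_i = 60 + 41 + 13 = 114.

Step 2 — fraction explained by component i = λ_i / Σ λ:
  PC1: 60/114 = 0.5263
  PC2: 41/114 = 0.3596
  PC3: 13/114 = 0.114

Step 3 — cumulative fraction after k components = (λ_1 + ... + λ_k) / Σ λ:
  k = 1: 60/114 = 0.5263
  k = 2: (60 + 41)/114 = 101/114 = 0.886
  k = 3: (60 + 41 + 13)/114 = 114/114 = 1

Summary (fraction, with percent):

explained: PC1 0.5263 (52.63%), PC2 0.3596 (35.96%), PC3 0.114 (11.4%);  cumulative: 0.5263, 0.886, 1


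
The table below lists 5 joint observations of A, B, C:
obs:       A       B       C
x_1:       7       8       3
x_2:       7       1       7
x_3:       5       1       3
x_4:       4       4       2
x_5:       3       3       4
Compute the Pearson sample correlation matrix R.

Step 1 — column means:
  mean(A) = (7 + 7 + 5 + 4 + 3) / 5 = 26/5 = 5.2
  mean(B) = (8 + 1 + 1 + 4 + 3) / 5 = 17/5 = 3.4
  mean(C) = (3 + 7 + 3 + 2 + 4) / 5 = 19/5 = 3.8

Step 2 — sample variances and covariances s[i,j] = (1/(n-1)) · Σ_k (x_{k,i} - mean_i) · (x_{k,j} - mean_j), with n-1 = 4:
  s[A,A] = ((1.8)·(1.8) + (1.8)·(1.8) + (-0.2)·(-0.2) + (-1.2)·(-1.2) + (-2.2)·(-2.2)) / 4 = 12.8/4 = 3.2
  s[A,B] = ((1.8)·(4.6) + (1.8)·(-2.4) + (-0.2)·(-2.4) + (-1.2)·(0.6) + (-2.2)·(-0.4)) / 4 = 4.6/4 = 1.15
  s[A,C] = ((1.8)·(-0.8) + (1.8)·(3.2) + (-0.2)·(-0.8) + (-1.2)·(-1.8) + (-2.2)·(0.2)) / 4 = 6.2/4 = 1.55
  s[B,B] = ((4.6)·(4.6) + (-2.4)·(-2.4) + (-2.4)·(-2.4) + (0.6)·(0.6) + (-0.4)·(-0.4)) / 4 = 33.2/4 = 8.3
  s[B,C] = ((4.6)·(-0.8) + (-2.4)·(3.2) + (-2.4)·(-0.8) + (0.6)·(-1.8) + (-0.4)·(0.2)) / 4 = -10.6/4 = -2.65
  s[C,C] = ((-0.8)·(-0.8) + (3.2)·(3.2) + (-0.8)·(-0.8) + (-1.8)·(-1.8) + (0.2)·(0.2)) / 4 = 14.8/4 = 3.7
  Sample standard deviations s_i = √(s[i,i]):
  s(A) = √(3.2) = 1.7889
  s(B) = √(8.3) = 2.881
  s(C) = √(3.7) = 1.9235

Step 3 — r_{ij} = s_{ij} / (s_i · s_j):
  r[A,A] = 1 (diagonal).
  r[A,B] = 1.15 / (1.7889 · 2.881) = 1.15 / 5.1536 = 0.2231
  r[A,C] = 1.55 / (1.7889 · 1.9235) = 1.55 / 3.4409 = 0.4505
  r[B,B] = 1 (diagonal).
  r[B,C] = -2.65 / (2.881 · 1.9235) = -2.65 / 5.5417 = -0.4782
  r[C,C] = 1 (diagonal).

R is symmetric with unit diagonal. Assembling:

R = [[1, 0.2231, 0.4505],
 [0.2231, 1, -0.4782],
 [0.4505, -0.4782, 1]]


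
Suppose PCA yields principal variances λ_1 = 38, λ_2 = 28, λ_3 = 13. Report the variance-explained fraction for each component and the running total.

Step 1 — total variance = trace(Sigma) = Σ λ_i = 38 + 28 + 13 = 79.

Step 2 — fraction explained by component i = λ_i / Σ λ:
  PC1: 38/79 = 0.481
  PC2: 28/79 = 0.3544
  PC3: 13/79 = 0.1646

Step 3 — cumulative fraction after k components = (λ_1 + ... + λ_k) / Σ λ:
  k = 1: 38/79 = 0.481
  k = 2: (38 + 28)/79 = 66/79 = 0.8354
  k = 3: (38 + 28 + 13)/79 = 79/79 = 1

Summary (fraction, with percent):

explained: PC1 0.481 (48.1%), PC2 0.3544 (35.44%), PC3 0.1646 (16.46%);  cumulative: 0.481, 0.8354, 1


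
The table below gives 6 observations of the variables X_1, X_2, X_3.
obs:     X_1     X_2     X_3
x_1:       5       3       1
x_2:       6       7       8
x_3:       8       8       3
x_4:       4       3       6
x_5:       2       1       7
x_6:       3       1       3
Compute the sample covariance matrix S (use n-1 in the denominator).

Step 1 — column means:
  mean(X_1) = (5 + 6 + 8 + 4 + 2 + 3) / 6 = 28/6 = 4.6667
  mean(X_2) = (3 + 7 + 8 + 3 + 1 + 1) / 6 = 23/6 = 3.8333
  mean(X_3) = (1 + 8 + 3 + 6 + 7 + 3) / 6 = 28/6 = 4.6667

Step 2 — sample covariance S[i,j] = (1/(n-1)) · Σ_k (x_{k,i} - mean_i) · (x_{k,j} - mean_j), with n-1 = 5.
  S[X_1,X_1] = ((0.3333)·(0.3333) + (1.3333)·(1.3333) + (3.3333)·(3.3333) + (-0.6667)·(-0.6667) + (-2.6667)·(-2.6667) + (-1.6667)·(-1.6667)) / 5 = 23.3333/5 = 4.6667
  S[X_1,X_2] = ((0.3333)·(-0.8333) + (1.3333)·(3.1667) + (3.3333)·(4.1667) + (-0.6667)·(-0.8333) + (-2.6667)·(-2.8333) + (-1.6667)·(-2.8333)) / 5 = 30.6667/5 = 6.1333
  S[X_1,X_3] = ((0.3333)·(-3.6667) + (1.3333)·(3.3333) + (3.3333)·(-1.6667) + (-0.6667)·(1.3333) + (-2.6667)·(2.3333) + (-1.6667)·(-1.6667)) / 5 = -6.6667/5 = -1.3333
  S[X_2,X_2] = ((-0.8333)·(-0.8333) + (3.1667)·(3.1667) + (4.1667)·(4.1667) + (-0.8333)·(-0.8333) + (-2.8333)·(-2.8333) + (-2.8333)·(-2.8333)) / 5 = 44.8333/5 = 8.9667
  S[X_2,X_3] = ((-0.8333)·(-3.6667) + (3.1667)·(3.3333) + (4.1667)·(-1.6667) + (-0.8333)·(1.3333) + (-2.8333)·(2.3333) + (-2.8333)·(-1.6667)) / 5 = 3.6667/5 = 0.7333
  S[X_3,X_3] = ((-3.6667)·(-3.6667) + (3.3333)·(3.3333) + (-1.6667)·(-1.6667) + (1.3333)·(1.3333) + (2.3333)·(2.3333) + (-1.6667)·(-1.6667)) / 5 = 37.3333/5 = 7.4667

S is symmetric (S[j,i] = S[i,j]). Assembling:

S = [[4.6667, 6.1333, -1.3333],
 [6.1333, 8.9667, 0.7333],
 [-1.3333, 0.7333, 7.4667]]


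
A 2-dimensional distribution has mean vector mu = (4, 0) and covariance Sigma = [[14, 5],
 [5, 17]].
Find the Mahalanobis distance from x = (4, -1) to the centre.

Step 1 — centre the observation: (x - mu) = (0, -1).

Step 2 — invert Sigma. det(Sigma) = 14·17 - (5)² = 213.
  Sigma^{-1} = (1/det) · [[d, -b], [-b, a]] = [[0.0798, -0.0235],
 [-0.0235, 0.0657]].

Step 3 — form the quadratic (x - mu)^T · Sigma^{-1} · (x - mu):
  Sigma^{-1} · (x - mu) = (0.0235, -0.0657).
  (x - mu)^T · [Sigma^{-1} · (x - mu)] = (0)·(0.0235) + (-1)·(-0.0657) = 0.0657.

Step 4 — take square root: d = √(0.0657) ≈ 0.2564.

d(x, mu) = √(0.0657) ≈ 0.2564


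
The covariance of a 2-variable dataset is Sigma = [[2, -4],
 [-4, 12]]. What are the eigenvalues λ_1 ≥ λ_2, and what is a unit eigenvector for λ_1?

Step 1 — characteristic polynomial of 2×2 Sigma:
  det(Sigma - λI) = λ² - trace · λ + det = 0.
  trace = 2 + 12 = 14, det = 2·12 - (-4)² = 8.
Step 2 — discriminant:
  Δ = trace² - 4·det = 196 - 32 = 164.
Step 3 — eigenvalues:
  λ = (trace ± √Δ)/2 = (14 ± 12.8062)/2,
  λ_1 = 13.4031,  λ_2 = 0.5969.

Step 4 — unit eigenvector for λ_1: solve (Sigma - λ_1 I)v = 0. First row:
  (2 - 13.4031)·v_x + (-4)·v_y = 0, i.e. (-11.4031)·v_x + (-4)·v_y = 0,
  so v ∝ (b, λ_1 - a) = (-4, 11.4031); multiply by -1 so the first entry is positive: u = (4, -11.4031).
  ||u|| = √((4)² + (-11.4031)²) = √(146.0312) ≈ 12.0843,
  v_1 = u/||u|| ≈ (0.331, -0.9436) (||v_1|| = 1).

λ_1 = 13.4031,  λ_2 = 0.5969;  v_1 ≈ (0.331, -0.9436)


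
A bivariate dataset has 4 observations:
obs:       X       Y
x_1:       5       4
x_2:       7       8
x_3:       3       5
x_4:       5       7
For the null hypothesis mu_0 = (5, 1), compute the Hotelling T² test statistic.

Step 1 — sample mean vector:
  mean(X) = (5 + 7 + 3 + 5) / 4 = 20/4 = 5
  mean(Y) = (4 + 8 + 5 + 7) / 4 = 24/4 = 6
  x̄ = (5, 6),  deviation x̄ - mu_0 = (5, 6) - (5, 1) = (0, 5).

Step 2 — sample covariance matrix, S[i,j] = (1/(n-1)) · Σ_k (x_{k,i} - mean_i) · (x_{k,j} - mean_j), divisor n-1 = 3:
  S[X,X] = ((0)·(0) + (2)·(2) + (-2)·(-2) + (0)·(0)) / 3 = 8/3 = 2.6667
  S[X,Y] = ((0)·(-2) + (2)·(2) + (-2)·(-1) + (0)·(1)) / 3 = 6/3 = 2
  S[Y,Y] = ((-2)·(-2) + (2)·(2) + (-1)·(-1) + (1)·(1)) / 3 = 10/3 = 3.3333
  S = [[2.6667, 2],
 [2, 3.3333]].

Step 3 — invert S. det(S) = 2.6667·3.3333 - (2)² = 4.8889.
  S^{-1} = (1/det) · [[d, -b], [-b, a]] = [[0.6818, -0.4091],
 [-0.4091, 0.5455]].

Step 4 — quadratic form (x̄ - mu_0)^T · S^{-1} · (x̄ - mu_0):
  S^{-1} · (x̄ - mu_0) = (-2.0455, 2.7273),
  (x̄ - mu_0)^T · [...] = (0)·(-2.0455) + (5)·(2.7273) = 13.6364.

Step 5 — scale by n: T² = 4 · 13.6364 = 54.5455.

T² ≈ 54.5455


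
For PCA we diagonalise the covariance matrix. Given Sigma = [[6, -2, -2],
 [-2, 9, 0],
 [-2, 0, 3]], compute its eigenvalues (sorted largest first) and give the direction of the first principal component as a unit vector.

Step 1 — characteristic polynomial p(λ) = det(λI - Sigma) = λ³ - tr·λ² + c_1·λ - det, where tr = trace, c_1 = sum of the principal 2×2 minors, det = det(Sigma):
  tr = 6 + 9 + 3 = 18,
  c_1 = (6·9 - (-2)²) + (6·3 - (-2)²) + (9·3 - (0)²) = 50 + 14 + 27 = 91,
  det = 6·(9·3 - (0)²) - (-2)·((-2)·3 - (0)·(-2)) + (-2)·((-2)·(0) - 9·(-2)) = 6·(27) - (-2)·(-6) + (-2)·(18) = 114.
  So p(λ) = λ³ - 18λ² + 91λ - 114.
Step 2 — look for an integer root (rational root theorem: any rational root is an integer divisor of 114). Testing λ = 6:
  p(6) = 216 - 648 + 546 - 114 = 0  ✓
  Dividing out (λ - 6): p(λ) = (λ - 6)(λ² - 12λ + 19).
Step 3 — remaining eigenvalues from the quadratic λ² - 12λ + 19 = 0:
  Δ = 12² - 4·19 = 144 - 76 = 68,  λ = (12 ± √68)/2 = (12 ± 8.2462)/2 ≈ 10.1231 or 1.8769.
  Sorted: λ_1 = 10.1231,  λ_2 = 6,  λ_3 = 1.8769  (check: sum = 18 = tr ✓).

Step 4 — unit eigenvector for λ_1 ≈ 10.1231: v spans the null space of (Sigma - λ_1 I), whose rows are
  r_1 = (-4.1231, -2, -2),  r_2 = (-2, -1.1231, 0),  r_3 = (-2, 0, -7.1231).
  v is orthogonal to every row, so take v ∝ r_1 × r_2 = ((-2)·(0) - (-2)·(-1.1231), (-2)·(-2) - (-4.1231)·(0), (-4.1231)·(-1.1231) - (-2)·(-2)) ≈ (-2.2462, 4, 0.6307).
  Rescale (multiply by -1 so the first nonzero entry is positive): u = (2.2462, -4, -0.6307).
  ||u|| = √((2.2462)² + (-4)² + (-0.6307)²) = √(21.4432) ≈ 4.6307,  v_1 = u/||u|| ≈ (0.4851, -0.8638, -0.1362) (||v_1|| = 1).

λ_1 = 10.1231,  λ_2 = 6,  λ_3 = 1.8769;  v_1 ≈ (0.4851, -0.8638, -0.1362)


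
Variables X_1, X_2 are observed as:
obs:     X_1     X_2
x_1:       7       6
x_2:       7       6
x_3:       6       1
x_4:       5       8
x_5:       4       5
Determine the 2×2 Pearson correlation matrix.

Step 1 — column means:
  mean(X_1) = (7 + 7 + 6 + 5 + 4) / 5 = 29/5 = 5.8
  mean(X_2) = (6 + 6 + 1 + 8 + 5) / 5 = 26/5 = 5.2

Step 2 — sample variances and covariances s[i,j] = (1/(n-1)) · Σ_k (x_{k,i} - mean_i) · (x_{k,j} - mean_j), with n-1 = 4:
  s[X_1,X_1] = ((1.2)·(1.2) + (1.2)·(1.2) + (0.2)·(0.2) + (-0.8)·(-0.8) + (-1.8)·(-1.8)) / 4 = 6.8/4 = 1.7
  s[X_1,X_2] = ((1.2)·(0.8) + (1.2)·(0.8) + (0.2)·(-4.2) + (-0.8)·(2.8) + (-1.8)·(-0.2)) / 4 = -0.8/4 = -0.2
  s[X_2,X_2] = ((0.8)·(0.8) + (0.8)·(0.8) + (-4.2)·(-4.2) + (2.8)·(2.8) + (-0.2)·(-0.2)) / 4 = 26.8/4 = 6.7
  Sample standard deviations s_i = √(s[i,i]):
  s(X_1) = √(1.7) = 1.3038
  s(X_2) = √(6.7) = 2.5884

Step 3 — r_{ij} = s_{ij} / (s_i · s_j):
  r[X_1,X_1] = 1 (diagonal).
  r[X_1,X_2] = -0.2 / (1.3038 · 2.5884) = -0.2 / 3.3749 = -0.0593
  r[X_2,X_2] = 1 (diagonal).

R is symmetric with unit diagonal. Assembling:

R = [[1, -0.0593],
 [-0.0593, 1]]


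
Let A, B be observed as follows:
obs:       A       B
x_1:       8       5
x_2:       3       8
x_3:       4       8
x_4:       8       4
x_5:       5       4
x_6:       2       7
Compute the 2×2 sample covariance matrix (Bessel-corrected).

Step 1 — column means:
  mean(A) = (8 + 3 + 4 + 8 + 5 + 2) / 6 = 30/6 = 5
  mean(B) = (5 + 8 + 8 + 4 + 4 + 7) / 6 = 36/6 = 6

Step 2 — sample covariance S[i,j] = (1/(n-1)) · Σ_k (x_{k,i} - mean_i) · (x_{k,j} - mean_j), with n-1 = 5.
  S[A,A] = ((3)·(3) + (-2)·(-2) + (-1)·(-1) + (3)·(3) + (0)·(0) + (-3)·(-3)) / 5 = 32/5 = 6.4
  S[A,B] = ((3)·(-1) + (-2)·(2) + (-1)·(2) + (3)·(-2) + (0)·(-2) + (-3)·(1)) / 5 = -18/5 = -3.6
  S[B,B] = ((-1)·(-1) + (2)·(2) + (2)·(2) + (-2)·(-2) + (-2)·(-2) + (1)·(1)) / 5 = 18/5 = 3.6

S is symmetric (S[j,i] = S[i,j]). Assembling:

S = [[6.4, -3.6],
 [-3.6, 3.6]]


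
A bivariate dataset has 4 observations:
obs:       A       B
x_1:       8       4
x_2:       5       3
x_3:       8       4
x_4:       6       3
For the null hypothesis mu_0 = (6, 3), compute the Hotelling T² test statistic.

Step 1 — sample mean vector:
  mean(A) = (8 + 5 + 8 + 6) / 4 = 27/4 = 6.75
  mean(B) = (4 + 3 + 4 + 3) / 4 = 14/4 = 3.5
  x̄ = (6.75, 3.5),  deviation x̄ - mu_0 = (6.75, 3.5) - (6, 3) = (0.75, 0.5).

Step 2 — sample covariance matrix, S[i,j] = (1/(n-1)) · Σ_k (x_{k,i} - mean_i) · (x_{k,j} - mean_j), divisor n-1 = 3:
  S[A,A] = ((1.25)·(1.25) + (-1.75)·(-1.75) + (1.25)·(1.25) + (-0.75)·(-0.75)) / 3 = 6.75/3 = 2.25
  S[A,B] = ((1.25)·(0.5) + (-1.75)·(-0.5) + (1.25)·(0.5) + (-0.75)·(-0.5)) / 3 = 2.5/3 = 0.8333
  S[B,B] = ((0.5)·(0.5) + (-0.5)·(-0.5) + (0.5)·(0.5) + (-0.5)·(-0.5)) / 3 = 1/3 = 0.3333
  S = [[2.25, 0.8333],
 [0.8333, 0.3333]].

Step 3 — invert S. det(S) = 2.25·0.3333 - (0.8333)² = 0.0556.
  S^{-1} = (1/det) · [[d, -b], [-b, a]] = [[6, -15],
 [-15, 40.5]].

Step 4 — quadratic form (x̄ - mu_0)^T · S^{-1} · (x̄ - mu_0):
  S^{-1} · (x̄ - mu_0) = (-3, 9),
  (x̄ - mu_0)^T · [...] = (0.75)·(-3) + (0.5)·(9) = 2.25.

Step 5 — scale by n: T² = 4 · 2.25 = 9.

T² ≈ 9


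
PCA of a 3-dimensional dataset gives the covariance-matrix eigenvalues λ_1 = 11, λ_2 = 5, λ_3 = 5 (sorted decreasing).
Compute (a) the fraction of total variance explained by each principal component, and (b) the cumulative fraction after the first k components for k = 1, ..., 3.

Step 1 — total variance = trace(Sigma) = Σ λ_i = 11 + 5 + 5 = 21.

Step 2 — fraction explained by component i = λ_i / Σ λ:
  PC1: 11/21 = 0.5238
  PC2: 5/21 = 0.2381
  PC3: 5/21 = 0.2381

Step 3 — cumulative fraction after k components = (λ_1 + ... + λ_k) / Σ λ:
  k = 1: 11/21 = 0.5238
  k = 2: (11 + 5)/21 = 16/21 = 0.7619
  k = 3: (11 + 5 + 5)/21 = 21/21 = 1

Summary (fraction, with percent):

explained: PC1 0.5238 (52.38%), PC2 0.2381 (23.81%), PC3 0.2381 (23.81%);  cumulative: 0.5238, 0.7619, 1


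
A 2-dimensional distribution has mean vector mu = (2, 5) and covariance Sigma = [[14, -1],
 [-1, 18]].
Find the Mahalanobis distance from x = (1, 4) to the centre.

Step 1 — centre the observation: (x - mu) = (-1, -1).

Step 2 — invert Sigma. det(Sigma) = 14·18 - (-1)² = 251.
  Sigma^{-1} = (1/det) · [[d, -b], [-b, a]] = [[0.0717, 0.004],
 [0.004, 0.0558]].

Step 3 — form the quadratic (x - mu)^T · Sigma^{-1} · (x - mu):
  Sigma^{-1} · (x - mu) = (-0.0757, -0.0598).
  (x - mu)^T · [Sigma^{-1} · (x - mu)] = (-1)·(-0.0757) + (-1)·(-0.0598) = 0.1355.

Step 4 — take square root: d = √(0.1355) ≈ 0.368.

d(x, mu) = √(0.1355) ≈ 0.368


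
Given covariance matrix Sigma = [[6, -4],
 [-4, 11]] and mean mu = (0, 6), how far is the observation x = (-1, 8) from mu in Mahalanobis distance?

Step 1 — centre the observation: (x - mu) = (-1, 2).

Step 2 — invert Sigma. det(Sigma) = 6·11 - (-4)² = 50.
  Sigma^{-1} = (1/det) · [[d, -b], [-b, a]] = [[0.22, 0.08],
 [0.08, 0.12]].

Step 3 — form the quadratic (x - mu)^T · Sigma^{-1} · (x - mu):
  Sigma^{-1} · (x - mu) = (-0.06, 0.16).
  (x - mu)^T · [Sigma^{-1} · (x - mu)] = (-1)·(-0.06) + (2)·(0.16) = 0.38.

Step 4 — take square root: d = √(0.38) ≈ 0.6164.

d(x, mu) = √(0.38) ≈ 0.6164


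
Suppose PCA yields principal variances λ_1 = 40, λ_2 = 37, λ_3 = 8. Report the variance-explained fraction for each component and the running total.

Step 1 — total variance = trace(Sigma) = Σ λ_i = 40 + 37 + 8 = 85.

Step 2 — fraction explained by component i = λ_i / Σ λ:
  PC1: 40/85 = 0.4706
  PC2: 37/85 = 0.4353
  PC3: 8/85 = 0.0941

Step 3 — cumulative fraction after k components = (λ_1 + ... + λ_k) / Σ λ:
  k = 1: 40/85 = 0.4706
  k = 2: (40 + 37)/85 = 77/85 = 0.9059
  k = 3: (40 + 37 + 8)/85 = 85/85 = 1

Summary (fraction, with percent):

explained: PC1 0.4706 (47.06%), PC2 0.4353 (43.53%), PC3 0.0941 (9.41%);  cumulative: 0.4706, 0.9059, 1


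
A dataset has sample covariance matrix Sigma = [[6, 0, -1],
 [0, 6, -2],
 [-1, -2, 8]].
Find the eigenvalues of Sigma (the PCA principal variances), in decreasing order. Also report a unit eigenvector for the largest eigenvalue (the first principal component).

Step 1 — characteristic polynomial p(λ) = det(λI - Sigma) = λ³ - tr·λ² + c_1·λ - det, where tr = trace, c_1 = sum of the principal 2×2 minors, det = det(Sigma):
  tr = 6 + 6 + 8 = 20,
  c_1 = (6·6 - (0)²) + (6·8 - (-1)²) + (6·8 - (-2)²) = 36 + 47 + 44 = 127,
  det = 6·(6·8 - (-2)²) - (0)·((0)·8 - (-2)·(-1)) + (-1)·((0)·(-2) - 6·(-1)) = 6·(44) - (0)·(-2) + (-1)·(6) = 258.
  So p(λ) = λ³ - 20λ² + 127λ - 258.
Step 2 — look for an integer root (rational root theorem: any rational root is an integer divisor of 258). Testing λ = 6:
  p(6) = 216 - 720 + 762 - 258 = 0  ✓
  Dividing out (λ - 6): p(λ) = (λ - 6)(λ² - 14λ + 43).
Step 3 — remaining eigenvalues from the quadratic λ² - 14λ + 43 = 0:
  Δ = 14² - 4·43 = 196 - 172 = 24,  λ = (14 ± √24)/2 = (14 ± 4.899)/2 ≈ 9.4495 or 4.5505.
  Sorted: λ_1 = 9.4495,  λ_2 = 6,  λ_3 = 4.5505  (check: sum = 20 = tr ✓).

Step 4 — unit eigenvector for λ_1 ≈ 9.4495: v spans the null space of (Sigma - λ_1 I), whose rows are
  r_1 = (-3.4495, 0, -1),  r_2 = (0, -3.4495, -2),  r_3 = (-1, -2, -1.4495).
  v is orthogonal to every row, so take v ∝ r_1 × r_2 = ((0)·(-2) - (-1)·(-3.4495), (-1)·(0) - (-3.4495)·(-2), (-3.4495)·(-3.4495) - (0)·(0)) ≈ (-3.4495, -6.899, 11.899).
  Rescale (multiply by -1 so the first nonzero entry is positive): u = (3.4495, 6.899, -11.899).
  ||u|| = √((3.4495)² + (6.899)² + (-11.899)²) = √(201.0806) ≈ 14.1803,  v_1 = u/||u|| ≈ (0.2433, 0.4865, -0.8391) (||v_1|| = 1).

λ_1 = 9.4495,  λ_2 = 6,  λ_3 = 4.5505;  v_1 ≈ (0.2433, 0.4865, -0.8391)


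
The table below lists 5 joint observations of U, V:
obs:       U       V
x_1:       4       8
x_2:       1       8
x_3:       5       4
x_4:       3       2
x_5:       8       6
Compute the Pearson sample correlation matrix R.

Step 1 — column means:
  mean(U) = (4 + 1 + 5 + 3 + 8) / 5 = 21/5 = 4.2
  mean(V) = (8 + 8 + 4 + 2 + 6) / 5 = 28/5 = 5.6

Step 2 — sample variances and covariances s[i,j] = (1/(n-1)) · Σ_k (x_{k,i} - mean_i) · (x_{k,j} - mean_j), with n-1 = 4:
  s[U,U] = ((-0.2)·(-0.2) + (-3.2)·(-3.2) + (0.8)·(0.8) + (-1.2)·(-1.2) + (3.8)·(3.8)) / 4 = 26.8/4 = 6.7
  s[U,V] = ((-0.2)·(2.4) + (-3.2)·(2.4) + (0.8)·(-1.6) + (-1.2)·(-3.6) + (3.8)·(0.4)) / 4 = -3.6/4 = -0.9
  s[V,V] = ((2.4)·(2.4) + (2.4)·(2.4) + (-1.6)·(-1.6) + (-3.6)·(-3.6) + (0.4)·(0.4)) / 4 = 27.2/4 = 6.8
  Sample standard deviations s_i = √(s[i,i]):
  s(U) = √(6.7) = 2.5884
  s(V) = √(6.8) = 2.6077

Step 3 — r_{ij} = s_{ij} / (s_i · s_j):
  r[U,U] = 1 (diagonal).
  r[U,V] = -0.9 / (2.5884 · 2.6077) = -0.9 / 6.7498 = -0.1333
  r[V,V] = 1 (diagonal).

R is symmetric with unit diagonal. Assembling:

R = [[1, -0.1333],
 [-0.1333, 1]]


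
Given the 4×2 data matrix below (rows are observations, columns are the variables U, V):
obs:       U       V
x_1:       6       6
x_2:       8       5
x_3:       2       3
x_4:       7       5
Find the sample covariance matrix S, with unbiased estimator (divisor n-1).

Step 1 — column means:
  mean(U) = (6 + 8 + 2 + 7) / 4 = 23/4 = 5.75
  mean(V) = (6 + 5 + 3 + 5) / 4 = 19/4 = 4.75

Step 2 — sample covariance S[i,j] = (1/(n-1)) · Σ_k (x_{k,i} - mean_i) · (x_{k,j} - mean_j), with n-1 = 3.
  S[U,U] = ((0.25)·(0.25) + (2.25)·(2.25) + (-3.75)·(-3.75) + (1.25)·(1.25)) / 3 = 20.75/3 = 6.9167
  S[U,V] = ((0.25)·(1.25) + (2.25)·(0.25) + (-3.75)·(-1.75) + (1.25)·(0.25)) / 3 = 7.75/3 = 2.5833
  S[V,V] = ((1.25)·(1.25) + (0.25)·(0.25) + (-1.75)·(-1.75) + (0.25)·(0.25)) / 3 = 4.75/3 = 1.5833

S is symmetric (S[j,i] = S[i,j]). Assembling:

S = [[6.9167, 2.5833],
 [2.5833, 1.5833]]


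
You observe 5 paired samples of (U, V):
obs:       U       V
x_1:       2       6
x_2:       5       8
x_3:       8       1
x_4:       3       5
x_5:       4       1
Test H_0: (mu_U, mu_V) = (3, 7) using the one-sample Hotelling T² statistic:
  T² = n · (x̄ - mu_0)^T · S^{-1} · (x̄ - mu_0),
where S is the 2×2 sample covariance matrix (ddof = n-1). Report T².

Step 1 — sample mean vector:
  mean(U) = (2 + 5 + 8 + 3 + 4) / 5 = 22/5 = 4.4
  mean(V) = (6 + 8 + 1 + 5 + 1) / 5 = 21/5 = 4.2
  x̄ = (4.4, 4.2),  deviation x̄ - mu_0 = (4.4, 4.2) - (3, 7) = (1.4, -2.8).

Step 2 — sample covariance matrix, S[i,j] = (1/(n-1)) · Σ_k (x_{k,i} - mean_i) · (x_{k,j} - mean_j), divisor n-1 = 4:
  S[U,U] = ((-2.4)·(-2.4) + (0.6)·(0.6) + (3.6)·(3.6) + (-1.4)·(-1.4) + (-0.4)·(-0.4)) / 4 = 21.2/4 = 5.3
  S[U,V] = ((-2.4)·(1.8) + (0.6)·(3.8) + (3.6)·(-3.2) + (-1.4)·(0.8) + (-0.4)·(-3.2)) / 4 = -13.4/4 = -3.35
  S[V,V] = ((1.8)·(1.8) + (3.8)·(3.8) + (-3.2)·(-3.2) + (0.8)·(0.8) + (-3.2)·(-3.2)) / 4 = 38.8/4 = 9.7
  S = [[5.3, -3.35],
 [-3.35, 9.7]].

Step 3 — invert S. det(S) = 5.3·9.7 - (-3.35)² = 40.1875.
  S^{-1} = (1/det) · [[d, -b], [-b, a]] = [[0.2414, 0.0834],
 [0.0834, 0.1319]].

Step 4 — quadratic form (x̄ - mu_0)^T · S^{-1} · (x̄ - mu_0):
  S^{-1} · (x̄ - mu_0) = (0.1045, -0.2526),
  (x̄ - mu_0)^T · [...] = (1.4)·(0.1045) + (-2.8)·(-0.2526) = 0.8535.

Step 5 — scale by n: T² = 5 · 0.8535 = 4.2675.

T² ≈ 4.2675
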